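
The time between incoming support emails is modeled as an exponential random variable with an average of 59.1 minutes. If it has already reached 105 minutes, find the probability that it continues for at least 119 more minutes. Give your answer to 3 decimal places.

The rate is λ = 1/59.1 = 0.0169205 per minute.
The exponential is memoryless, so the remaining time is again Exp(λ): the condition X > 105 is irrelevant.
P(X > 119) = e^(−2.0135) ≈ 0.134.

0.134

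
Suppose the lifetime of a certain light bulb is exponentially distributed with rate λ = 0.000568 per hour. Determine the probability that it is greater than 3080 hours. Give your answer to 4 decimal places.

P(X > 3080) = e^(−λ·3080) = e^(−1.7494) ≈ 0.1739.

0.1739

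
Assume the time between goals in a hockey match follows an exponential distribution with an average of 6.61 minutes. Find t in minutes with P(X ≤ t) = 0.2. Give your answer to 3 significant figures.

The rate is λ = 1/6.61 = 0.151286 per minute.
Set 1 − e^(−λt) = 0.2, so t = −ln(0.8)/λ = 0.22314/0.151286 ≈ 1.47498 minutes.

1.47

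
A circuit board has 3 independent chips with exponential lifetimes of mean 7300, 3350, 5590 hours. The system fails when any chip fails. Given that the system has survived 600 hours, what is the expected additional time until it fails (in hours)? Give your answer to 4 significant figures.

First-failure rate Σλ = 1/7300 + 1/3350 + 1/5590 = 0.000614385.
By memorylessness the expected residual is 1/Σλ = 1627.64 hours, regardless of the 600 already elapsed.

1628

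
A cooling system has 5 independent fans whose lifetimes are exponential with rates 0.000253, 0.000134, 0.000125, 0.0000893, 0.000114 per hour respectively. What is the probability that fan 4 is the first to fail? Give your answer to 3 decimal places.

The time to first failure is exponential with rate Σλ = 0.000253 + 0.000134 + 0.000125 + 0.0000893 + 0.000114 = 0.0007153.
P(fan 4 first) = λ_4/Σλ = 0.0000893/0.0007153 ≈ 0.125.

0.125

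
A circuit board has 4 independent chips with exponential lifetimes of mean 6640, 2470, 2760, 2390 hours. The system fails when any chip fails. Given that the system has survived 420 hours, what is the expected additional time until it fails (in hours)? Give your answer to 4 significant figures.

First-failure rate Σλ = 1/6640 + 1/2470 + 1/2760 + 1/2390 = 0.00133619.
By memorylessness the expected residual is 1/Σλ = 748.397 hours, regardless of the 420 already elapsed.

748.4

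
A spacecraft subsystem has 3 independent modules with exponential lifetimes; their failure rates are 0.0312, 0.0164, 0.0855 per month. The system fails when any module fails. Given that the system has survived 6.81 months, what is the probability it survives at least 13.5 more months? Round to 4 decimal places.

0.1658

Time to first failure ~ Exp(Σλ) with Σλ = 0.1331.
By memorylessness, P(T > 6.81+13.5 | T > 6.81) = P(T > 13.5) = e^(−0.1331·13.5) ≈ 0.1658.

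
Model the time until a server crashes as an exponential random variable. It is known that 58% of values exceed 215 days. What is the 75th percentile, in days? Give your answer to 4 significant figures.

547.2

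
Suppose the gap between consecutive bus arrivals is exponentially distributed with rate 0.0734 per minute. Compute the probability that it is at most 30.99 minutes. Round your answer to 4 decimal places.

P(X ≤ 30.99) = 1 − e^(−λ·30.99) = 1 − e^(−2.2747) ≈ 0.8972.

0.8972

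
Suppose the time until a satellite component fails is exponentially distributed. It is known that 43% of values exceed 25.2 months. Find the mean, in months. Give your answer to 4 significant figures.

29.86

e^(−λ·25.2) = 0.43 ⇒ λ = −ln(0.43)/25.2 = 0.0334909.
Mean = 1/λ = 29.8589 months.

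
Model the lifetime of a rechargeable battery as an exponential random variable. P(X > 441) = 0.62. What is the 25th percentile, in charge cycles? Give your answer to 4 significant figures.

e^(−λ·441) = 0.62 ⇒ λ = −ln(0.62)/441 = 0.00108398.
25th percentile: 1 − e^(−λt) = 0.25, t = −ln(0.75)/λ = 265.394 charge cycles.

265.4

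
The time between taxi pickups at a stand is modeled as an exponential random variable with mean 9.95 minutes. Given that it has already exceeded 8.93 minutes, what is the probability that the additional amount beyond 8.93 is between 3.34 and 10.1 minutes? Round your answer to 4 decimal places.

The rate is λ = 1/9.95 = 0.100503 per minute.
Memoryless: the residual past 8.93 is again Exp(λ).
P(3.34 < residual < 10.1) = e^(−λ·3.34) − e^(−λ·10.1) = 0.71485 − 0.36238 ≈ 0.3525.

0.3525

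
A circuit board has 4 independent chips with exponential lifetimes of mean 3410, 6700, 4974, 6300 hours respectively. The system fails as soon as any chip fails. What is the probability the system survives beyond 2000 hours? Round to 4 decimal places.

0.2010

The first failure time is exponential with rate Σλ_i = 1/3410 + 1/6700 + 1/4974 + 1/6300 = 0.000802284 per hour.
P(min > 2000) = e^(−0.000802284·2000) = e^(−1.6046) ≈ 0.2010.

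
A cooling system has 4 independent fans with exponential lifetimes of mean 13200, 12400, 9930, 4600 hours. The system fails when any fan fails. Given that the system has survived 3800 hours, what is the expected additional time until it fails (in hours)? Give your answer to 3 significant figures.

First-failure rate Σλ = 1/13200 + 1/12400 + 1/9930 + 1/4600 = 0.000474499.
By memorylessness the expected residual is 1/Σλ = 2107.49 hours, regardless of the 3800 already elapsed.

2110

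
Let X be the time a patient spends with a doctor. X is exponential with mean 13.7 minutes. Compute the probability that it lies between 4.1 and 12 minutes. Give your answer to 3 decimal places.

0.325

The rate is λ = 1/13.7 = 0.0729927 per minute.
P(4.1 < X < 12) = e^(−λ·4.1) − e^(−λ·12) = 0.74136 − 0.41648 ≈ 0.325.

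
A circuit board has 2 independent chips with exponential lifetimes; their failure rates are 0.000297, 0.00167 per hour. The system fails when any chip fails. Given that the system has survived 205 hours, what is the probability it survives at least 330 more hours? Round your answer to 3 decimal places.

Time to first failure ~ Exp(Σλ) with Σλ = 0.001967.
By memorylessness, P(T > 205+330 | T > 205) = P(T > 330) = e^(−0.001967·330) ≈ 0.523.

0.523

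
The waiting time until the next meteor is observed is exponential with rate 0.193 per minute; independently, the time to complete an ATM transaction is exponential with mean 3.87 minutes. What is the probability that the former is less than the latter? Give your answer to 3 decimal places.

0.428

λ_1 = 0.193, λ_2 = 1/3.87 = 0.258398.
For independent exponentials, P(the former < the latter) = λ_1/(λ_1+λ_2) = 0.193/0.451398 ≈ 0.428.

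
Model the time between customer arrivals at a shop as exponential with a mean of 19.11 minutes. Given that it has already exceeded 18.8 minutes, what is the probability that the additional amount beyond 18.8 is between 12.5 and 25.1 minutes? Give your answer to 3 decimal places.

0.251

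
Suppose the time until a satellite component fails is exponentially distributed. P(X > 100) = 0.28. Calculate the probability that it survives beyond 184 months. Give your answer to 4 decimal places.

e^(−λ·100) = 0.28 ⇒ λ = −ln(0.28)/100 = 0.0127297.
P(X > 184) = e^(−0.0127297·184) = e^(−2.3423) ≈ 0.0961.

0.0961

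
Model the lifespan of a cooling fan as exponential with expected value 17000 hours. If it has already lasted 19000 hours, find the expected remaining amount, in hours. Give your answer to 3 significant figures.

The rate is λ = 1/17000 = 0.0000588235 per hour.
By memorylessness, the remaining amount past any threshold is again Exp(λ) with mean 1/λ = 17000 hours.

17000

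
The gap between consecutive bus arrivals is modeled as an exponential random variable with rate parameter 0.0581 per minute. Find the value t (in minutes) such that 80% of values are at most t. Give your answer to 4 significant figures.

Set 1 − e^(−λt) = 0.8, so t = −ln(0.2)/λ = 1.6094/0.0581 ≈ 27.7012 minutes.

27.70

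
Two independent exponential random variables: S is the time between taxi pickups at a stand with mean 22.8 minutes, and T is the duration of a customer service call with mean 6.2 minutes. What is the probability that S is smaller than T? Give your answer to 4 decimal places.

λ_1 = 1/22.8 = 0.0438596, λ_2 = 1/6.2 = 0.16129.
For independent exponentials, P(S < T) = λ_1/(λ_1+λ_2) = 0.0438596/0.20515 ≈ 0.2138.

0.2138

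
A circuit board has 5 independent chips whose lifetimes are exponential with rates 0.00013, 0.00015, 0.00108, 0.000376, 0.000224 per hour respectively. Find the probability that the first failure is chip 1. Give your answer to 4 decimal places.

0.0663

The time to first failure is exponential with rate Σλ = 0.00013 + 0.00015 + 0.00108 + 0.000376 + 0.000224 = 0.00196.
P(chip 1 first) = λ_1/Σλ = 0.00013/0.00196 ≈ 0.0663.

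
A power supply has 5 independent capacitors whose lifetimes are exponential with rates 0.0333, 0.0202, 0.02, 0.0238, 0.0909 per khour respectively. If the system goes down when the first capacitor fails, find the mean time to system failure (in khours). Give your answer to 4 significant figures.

5.313

The time to first failure is exponential with rate Σλ = 0.0333 + 0.0202 + 0.02 + 0.0238 + 0.0909 = 0.1882.
E[min] = 1/Σλ = 1/0.1882 = 5.3135 khours.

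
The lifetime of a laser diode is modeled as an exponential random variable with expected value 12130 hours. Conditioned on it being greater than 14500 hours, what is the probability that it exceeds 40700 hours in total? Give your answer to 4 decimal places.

0.1153

The rate is λ = 1/12130 = 0.0000824402 per hour.
P(X > s+t | X > s) = e^(−λ(s+t))/e^(−λs) = e^(−λt), independent of s = 14500.
P(X > 26200) = e^(−2.1599) ≈ 0.1153.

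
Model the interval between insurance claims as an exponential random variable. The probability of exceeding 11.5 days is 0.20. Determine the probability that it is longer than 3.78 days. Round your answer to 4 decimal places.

e^(−λ·11.5) = 0.20 ⇒ λ = −ln(0.20)/11.5 = 0.139951.
P(X > 3.78) = e^(−0.139951·3.78) = e^(−0.52902) ≈ 0.5892.

0.5892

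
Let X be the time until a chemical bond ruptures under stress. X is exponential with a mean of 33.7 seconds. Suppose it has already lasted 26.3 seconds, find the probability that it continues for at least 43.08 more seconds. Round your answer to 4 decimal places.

The rate is λ = 1/33.7 = 0.0296736 per second.
The exponential is memoryless, so the remaining time is again Exp(λ): the condition X > 26.3 is irrelevant.
P(X > 43.08) = e^(−1.2783) ≈ 0.2785.

0.2785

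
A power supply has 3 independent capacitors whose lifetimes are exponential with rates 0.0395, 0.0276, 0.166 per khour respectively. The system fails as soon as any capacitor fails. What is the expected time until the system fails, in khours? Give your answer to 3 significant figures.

4.29

The time to first failure is exponential with rate Σλ = 0.0395 + 0.0276 + 0.166 = 0.2331.
E[min] = 1/Σλ = 1/0.2331 = 4.29 khours.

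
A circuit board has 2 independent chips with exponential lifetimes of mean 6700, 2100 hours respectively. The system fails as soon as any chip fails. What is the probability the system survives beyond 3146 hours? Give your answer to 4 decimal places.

The first failure time is exponential with rate Σλ_i = 1/6700 + 1/2100 = 0.000625444 per hour.
P(min > 3146) = e^(−0.000625444·3146) = e^(−1.9676) ≈ 0.1398.

0.1398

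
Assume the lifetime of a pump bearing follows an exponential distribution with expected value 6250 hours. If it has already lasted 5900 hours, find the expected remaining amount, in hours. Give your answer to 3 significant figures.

The rate is λ = 1/6250 = 0.00016 per hour.
By memorylessness, the remaining amount past any threshold is again Exp(λ) with mean 1/λ = 6250 hours.

6250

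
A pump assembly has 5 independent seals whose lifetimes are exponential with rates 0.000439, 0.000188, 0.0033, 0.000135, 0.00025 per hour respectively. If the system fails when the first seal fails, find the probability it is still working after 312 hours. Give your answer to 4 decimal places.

The time to first failure is exponential with rate Σλ = 0.000439 + 0.000188 + 0.0033 + 0.000135 + 0.00025 = 0.004312.
P(min > 312) = e^(−0.004312·312) = e^(−1.3453) ≈ 0.2605.

0.2605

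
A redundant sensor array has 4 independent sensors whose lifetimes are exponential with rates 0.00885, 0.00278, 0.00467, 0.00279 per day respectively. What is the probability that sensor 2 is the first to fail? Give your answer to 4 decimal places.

0.1456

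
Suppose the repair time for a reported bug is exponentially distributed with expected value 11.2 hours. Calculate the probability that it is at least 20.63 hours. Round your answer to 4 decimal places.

The rate is λ = 1/11.2 = 0.0892857 per hour.
P(X > 20.63) = e^(−λ·20.63) = e^(−1.842) ≈ 0.1585.

0.1585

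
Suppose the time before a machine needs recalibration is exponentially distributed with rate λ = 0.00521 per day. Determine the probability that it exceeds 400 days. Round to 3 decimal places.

P(X > 400) = e^(−λ·400) = e^(−2.084) ≈ 0.124.

0.124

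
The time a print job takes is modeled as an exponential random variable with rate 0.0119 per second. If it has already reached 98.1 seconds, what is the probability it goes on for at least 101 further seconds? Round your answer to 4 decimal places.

0.3006

The exponential is memoryless, so the remaining time is again Exp(λ): the condition X > 98.1 is irrelevant.
P(X > 101) = e^(−1.2019) ≈ 0.3006.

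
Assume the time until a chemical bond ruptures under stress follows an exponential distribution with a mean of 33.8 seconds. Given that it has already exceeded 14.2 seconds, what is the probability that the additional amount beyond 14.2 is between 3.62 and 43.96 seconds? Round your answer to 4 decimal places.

0.6261

The rate is λ = 1/33.8 = 0.0295858 per second.
Memoryless: the residual past 14.2 is again Exp(λ).
P(3.62 < residual < 43.96) = e^(−λ·3.62) − e^(−λ·43.96) = 0.89844 − 0.27237 ≈ 0.6261.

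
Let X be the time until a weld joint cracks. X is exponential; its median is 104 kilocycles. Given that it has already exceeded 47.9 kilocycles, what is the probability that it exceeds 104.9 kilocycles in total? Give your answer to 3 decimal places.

0.684

For an exponential, median = ln(2)/λ, so λ = ln 2 / 104 = 0.00666488 per kilocycle.
By the memoryless property, P(X > 47.9+57 | X > 47.9) = P(X > 57).
P(X > 57) = e^(−0.3799) ≈ 0.684.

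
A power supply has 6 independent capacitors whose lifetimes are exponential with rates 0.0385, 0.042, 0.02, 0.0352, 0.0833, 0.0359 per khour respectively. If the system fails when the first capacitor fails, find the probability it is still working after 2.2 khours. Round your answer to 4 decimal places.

0.5708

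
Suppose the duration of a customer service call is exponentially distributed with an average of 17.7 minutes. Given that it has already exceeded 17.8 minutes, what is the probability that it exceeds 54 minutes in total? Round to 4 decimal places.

The rate is λ = 1/17.7 = 0.0564972 per minute.
The exponential is memoryless, so the remaining time is again Exp(λ): the condition X > 17.8 is irrelevant.
P(X > 36.2) = e^(−2.0452) ≈ 0.1294.

0.1294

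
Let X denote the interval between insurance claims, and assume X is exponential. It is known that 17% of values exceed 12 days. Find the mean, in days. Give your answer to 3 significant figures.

e^(−λ·12) = 0.17 ⇒ λ = −ln(0.17)/12 = 0.147663.
Mean = 1/λ = 6.77217 days.

6.77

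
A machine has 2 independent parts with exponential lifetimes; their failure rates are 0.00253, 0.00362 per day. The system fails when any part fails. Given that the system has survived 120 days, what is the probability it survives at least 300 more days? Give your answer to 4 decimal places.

0.1580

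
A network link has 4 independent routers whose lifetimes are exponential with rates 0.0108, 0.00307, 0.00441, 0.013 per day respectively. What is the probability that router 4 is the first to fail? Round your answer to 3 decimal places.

The time to first failure is exponential with rate Σλ = 0.0108 + 0.00307 + 0.00441 + 0.013 = 0.03128.
P(router 4 first) = λ_4/Σλ = 0.013/0.03128 ≈ 0.416.

0.416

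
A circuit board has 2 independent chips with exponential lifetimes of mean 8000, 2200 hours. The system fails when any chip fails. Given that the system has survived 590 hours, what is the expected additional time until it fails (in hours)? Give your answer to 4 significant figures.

First-failure rate Σλ = 1/8000 + 1/2200 = 0.000579545.
By memorylessness the expected residual is 1/Σλ = 1725.49 hours, regardless of the 590 already elapsed.

1725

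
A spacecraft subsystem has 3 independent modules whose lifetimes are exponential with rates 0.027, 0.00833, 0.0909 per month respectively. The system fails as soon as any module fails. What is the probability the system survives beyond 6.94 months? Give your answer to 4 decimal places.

The time to first failure is exponential with rate Σλ = 0.027 + 0.00833 + 0.0909 = 0.12623.
P(min > 6.94) = e^(−0.12623·6.94) = e^(−0.87604) ≈ 0.4164.

0.4164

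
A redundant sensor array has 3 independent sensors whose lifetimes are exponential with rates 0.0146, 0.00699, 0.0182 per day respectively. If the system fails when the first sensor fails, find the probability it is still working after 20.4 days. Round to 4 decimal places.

The time to first failure is exponential with rate Σλ = 0.0146 + 0.00699 + 0.0182 = 0.03979.
P(min > 20.4) = e^(−0.03979·20.4) = e^(−0.81172) ≈ 0.4441.

0.4441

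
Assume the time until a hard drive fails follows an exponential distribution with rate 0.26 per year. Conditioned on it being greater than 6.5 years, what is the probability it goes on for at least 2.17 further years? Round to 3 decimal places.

0.569

P(X > s+t | X > s) = e^(−λ(s+t))/e^(−λs) = e^(−λt), independent of s = 6.5.
P(X > 2.17) = e^(−0.5642) ≈ 0.569.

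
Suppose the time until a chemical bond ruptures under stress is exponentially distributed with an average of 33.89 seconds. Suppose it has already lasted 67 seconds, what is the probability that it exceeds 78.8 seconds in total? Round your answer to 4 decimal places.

The rate is λ = 1/33.89 = 0.0295072 per second.
By the memoryless property, P(X > 67+11.8 | X > 67) = P(X > 11.8).
P(X > 11.8) = e^(−0.34819) ≈ 0.7060.

0.7060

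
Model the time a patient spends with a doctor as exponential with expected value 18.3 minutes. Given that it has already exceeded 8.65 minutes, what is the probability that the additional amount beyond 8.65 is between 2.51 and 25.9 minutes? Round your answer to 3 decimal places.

0.629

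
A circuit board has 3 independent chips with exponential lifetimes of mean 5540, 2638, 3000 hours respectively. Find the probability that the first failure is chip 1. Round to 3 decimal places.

0.202

Rates: λ_i = 1/mean_i → 0.000180505, 0.000379075, 0.000333333; Σλ = 0.000892914.
P(chip 1 first) = λ_1/Σλ = 0.000180505/0.000892914 ≈ 0.202.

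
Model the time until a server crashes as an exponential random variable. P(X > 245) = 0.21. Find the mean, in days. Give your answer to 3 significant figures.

157

e^(−λ·245) = 0.21 ⇒ λ = −ln(0.21)/245 = 0.00636999.
Mean = 1/λ = 156.986 days.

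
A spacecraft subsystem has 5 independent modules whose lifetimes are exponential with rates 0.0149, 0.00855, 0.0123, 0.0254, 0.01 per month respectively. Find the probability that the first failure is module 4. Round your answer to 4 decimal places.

The time to first failure is exponential with rate Σλ = 0.0149 + 0.00855 + 0.0123 + 0.0254 + 0.01 = 0.07115.
P(module 4 first) = λ_4/Σλ = 0.0254/0.07115 ≈ 0.3570.

0.3570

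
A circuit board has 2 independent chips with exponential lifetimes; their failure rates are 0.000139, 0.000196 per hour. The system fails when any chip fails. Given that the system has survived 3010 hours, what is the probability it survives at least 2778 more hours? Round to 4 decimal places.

Time to first failure ~ Exp(Σλ) with Σλ = 0.000335.
By memorylessness, P(T > 3010+2778 | T > 3010) = P(T > 2778) = e^(−0.000335·2778) ≈ 0.3943.

0.3943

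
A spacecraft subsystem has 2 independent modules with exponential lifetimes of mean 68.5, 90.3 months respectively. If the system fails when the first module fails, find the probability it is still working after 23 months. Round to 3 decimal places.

0.554

The first failure time is exponential with rate Σλ_i = 1/68.5 + 1/90.3 = 0.0256727 per month.
P(min > 23) = e^(−0.0256727·23) = e^(−0.59047) ≈ 0.554.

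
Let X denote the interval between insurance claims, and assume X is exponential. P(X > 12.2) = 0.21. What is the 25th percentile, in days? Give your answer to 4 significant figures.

2.249

e^(−λ·12.2) = 0.21 ⇒ λ = −ln(0.21)/12.2 = 0.127922.
25th percentile: 1 − e^(−λt) = 0.25, t = −ln(0.75)/λ = 2.24889 days.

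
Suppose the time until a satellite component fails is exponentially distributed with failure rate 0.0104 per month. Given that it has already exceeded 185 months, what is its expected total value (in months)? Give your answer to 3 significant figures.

281

By memorylessness, E[X | X > 185] = 185 + 1/λ = 185 + 96.1538 = 281.154 months.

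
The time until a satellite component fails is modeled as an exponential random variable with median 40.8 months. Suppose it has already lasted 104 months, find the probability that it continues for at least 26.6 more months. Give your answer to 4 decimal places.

For an exponential, median = ln(2)/λ, so λ = ln 2 / 40.8 = 0.0169889 per month.
By the memoryless property, P(X > 104+26.6 | X > 104) = P(X > 26.6).
P(X > 26.6) = e^(−0.4519) ≈ 0.6364.

0.6364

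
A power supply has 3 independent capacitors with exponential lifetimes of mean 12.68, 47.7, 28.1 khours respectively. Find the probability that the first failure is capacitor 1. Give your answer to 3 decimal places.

Rates: λ_i = 1/mean_i → 0.0788644, 0.0209644, 0.0355872; Σλ = 0.135416.
P(capacitor 1 first) = λ_1/Σλ = 0.0788644/0.135416 ≈ 0.582.

0.582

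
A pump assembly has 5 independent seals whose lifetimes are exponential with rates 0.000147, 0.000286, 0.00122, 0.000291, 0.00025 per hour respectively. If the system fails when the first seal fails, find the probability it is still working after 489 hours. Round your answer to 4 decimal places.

0.3420

The time to first failure is exponential with rate Σλ = 0.000147 + 0.000286 + 0.00122 + 0.000291 + 0.00025 = 0.002194.
P(min > 489) = e^(−0.002194·489) = e^(−1.0729) ≈ 0.3420.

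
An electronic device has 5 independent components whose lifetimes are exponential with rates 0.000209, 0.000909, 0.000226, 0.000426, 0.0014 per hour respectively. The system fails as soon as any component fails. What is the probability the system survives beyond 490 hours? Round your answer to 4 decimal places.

The time to first failure is exponential with rate Σλ = 0.000209 + 0.000909 + 0.000226 + 0.000426 + 0.0014 = 0.00317.
P(min > 490) = e^(−0.00317·490) = e^(−1.5533) ≈ 0.2115.

0.2115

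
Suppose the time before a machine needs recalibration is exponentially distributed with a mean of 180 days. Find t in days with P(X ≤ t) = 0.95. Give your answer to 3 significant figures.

The rate is λ = 1/180 = 0.00555556 per day.
Set 1 − e^(−λt) = 0.95, so t = −ln(0.05)/λ = 2.9957/0.00555556 ≈ 539.232 days.

539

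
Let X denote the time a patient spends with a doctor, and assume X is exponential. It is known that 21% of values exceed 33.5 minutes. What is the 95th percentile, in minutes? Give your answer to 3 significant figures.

64.3

e^(−λ·33.5) = 0.21 ⇒ λ = −ln(0.21)/33.5 = 0.0465865.
95th percentile: 1 − e^(−λt) = 0.95, t = −ln(0.05)/λ = 64.3047 minutes.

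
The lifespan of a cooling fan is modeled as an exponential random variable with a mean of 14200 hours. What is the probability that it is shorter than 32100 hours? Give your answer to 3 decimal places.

0.896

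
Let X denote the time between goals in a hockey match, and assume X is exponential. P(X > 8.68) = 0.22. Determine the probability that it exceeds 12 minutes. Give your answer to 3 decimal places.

0.123

e^(−λ·8.68) = 0.22 ⇒ λ = −ln(0.22)/8.68 = 0.174439.
P(X > 12) = e^(−0.174439·12) = e^(−2.0933) ≈ 0.123.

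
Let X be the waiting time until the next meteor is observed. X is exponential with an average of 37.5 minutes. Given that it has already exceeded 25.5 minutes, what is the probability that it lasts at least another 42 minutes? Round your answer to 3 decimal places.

0.326

The rate is λ = 1/37.5 = 0.0266667 per minute.
The exponential is memoryless, so the remaining time is again Exp(λ): the condition X > 25.5 is irrelevant.
P(X > 42) = e^(−1.12) ≈ 0.326.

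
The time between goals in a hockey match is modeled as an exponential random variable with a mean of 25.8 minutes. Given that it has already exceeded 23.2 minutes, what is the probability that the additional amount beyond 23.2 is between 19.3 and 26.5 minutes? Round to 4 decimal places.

The rate is λ = 1/25.8 = 0.0387597 per minute.
Memoryless: the residual past 23.2 is again Exp(λ).
P(19.3 < residual < 26.5) = e^(−λ·19.3) − e^(−λ·26.5) = 0.47328 − 0.35803 ≈ 0.1153.

0.1153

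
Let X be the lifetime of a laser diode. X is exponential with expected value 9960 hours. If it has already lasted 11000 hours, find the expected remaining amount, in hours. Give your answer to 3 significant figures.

9960

The rate is λ = 1/9960 = 0.000100402 per hour.
By memorylessness, the remaining amount past any threshold is again Exp(λ) with mean 1/λ = 9960 hours.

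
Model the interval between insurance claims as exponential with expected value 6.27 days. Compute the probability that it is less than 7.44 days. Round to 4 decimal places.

0.6947

The rate is λ = 1/6.27 = 0.15949 per day.
P(X ≤ 7.44) = 1 − e^(−λ·7.44) = 1 − e^(−1.1866) ≈ 0.6947.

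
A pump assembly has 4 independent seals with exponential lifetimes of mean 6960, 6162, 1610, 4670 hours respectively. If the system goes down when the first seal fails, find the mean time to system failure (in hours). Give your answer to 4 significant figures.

The first failure time is exponential with rate Σλ_i = 1/6960 + 1/6162 + 1/1610 + 1/4670 = 0.00114121 per hour.
E[min] = 1/Σλ = 1/0.00114121 = 876.26 hours.

876.3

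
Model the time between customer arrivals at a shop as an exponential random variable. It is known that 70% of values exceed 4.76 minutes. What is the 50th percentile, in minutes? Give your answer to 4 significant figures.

9.250

e^(−λ·4.76) = 0.70 ⇒ λ = −ln(0.70)/4.76 = 0.0749317.
50th percentile: 1 − e^(−λt) = 0.5, t = −ln(0.5)/λ = 9.25039 minutes.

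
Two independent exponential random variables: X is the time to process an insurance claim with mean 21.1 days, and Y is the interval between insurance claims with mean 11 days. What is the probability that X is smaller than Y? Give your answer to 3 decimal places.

0.343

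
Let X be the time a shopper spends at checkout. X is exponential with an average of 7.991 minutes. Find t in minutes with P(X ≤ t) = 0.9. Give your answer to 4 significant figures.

The rate is λ = 1/7.991 = 0.125141 per minute.
Set 1 − e^(−λt) = 0.9, so t = −ln(0.1)/λ = 2.3026/0.125141 ≈ 18.4 minutes.

18.40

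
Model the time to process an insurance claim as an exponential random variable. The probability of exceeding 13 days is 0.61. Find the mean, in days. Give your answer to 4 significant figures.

26.30

e^(−λ·13) = 0.61 ⇒ λ = −ln(0.61)/13 = 0.0380228.
Mean = 1/λ = 26.3 days.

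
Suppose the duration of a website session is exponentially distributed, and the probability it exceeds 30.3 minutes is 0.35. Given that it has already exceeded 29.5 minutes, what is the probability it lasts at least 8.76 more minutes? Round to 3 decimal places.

From e^(−λ·30.3) = 0.35, λ = −ln(0.35)/30.3 = 0.0346476.
Memoryless: P(X > 29.5+8.76 | X > 29.5) = P(X > 8.76) = e^(−0.0346476·8.76) ≈ 0.738.

0.738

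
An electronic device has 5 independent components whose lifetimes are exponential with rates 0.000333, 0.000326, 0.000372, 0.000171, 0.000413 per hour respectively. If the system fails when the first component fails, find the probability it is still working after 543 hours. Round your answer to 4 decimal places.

The time to first failure is exponential with rate Σλ = 0.000333 + 0.000326 + 0.000372 + 0.000171 + 0.000413 = 0.001615.
P(min > 543) = e^(−0.001615·543) = e^(−0.87695) ≈ 0.4161.

0.4161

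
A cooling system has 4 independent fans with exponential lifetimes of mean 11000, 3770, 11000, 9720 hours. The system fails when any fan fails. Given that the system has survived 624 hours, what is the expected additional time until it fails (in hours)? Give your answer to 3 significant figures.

1820

First-failure rate Σλ = 1/11000 + 1/3770 + 1/11000 + 1/9720 = 0.000549951.
By memorylessness the expected residual is 1/Σλ = 1818.34 hours, regardless of the 624 already elapsed.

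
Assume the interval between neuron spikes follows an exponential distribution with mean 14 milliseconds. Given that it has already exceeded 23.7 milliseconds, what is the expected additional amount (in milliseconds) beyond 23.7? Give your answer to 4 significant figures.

The rate is λ = 1/14 = 0.0714286 per millisecond.
By memorylessness, the remaining amount past any threshold is again Exp(λ) with mean 1/λ = 14 milliseconds.

14.00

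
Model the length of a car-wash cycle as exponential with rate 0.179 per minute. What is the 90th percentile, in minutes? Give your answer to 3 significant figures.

Set 1 − e^(−λt) = 0.9, so t = −ln(0.1)/λ = 2.3026/0.179 ≈ 12.8636 minutes.

12.9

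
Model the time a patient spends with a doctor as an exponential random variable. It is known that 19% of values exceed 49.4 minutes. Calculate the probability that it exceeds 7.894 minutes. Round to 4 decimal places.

e^(−λ·49.4) = 0.19 ⇒ λ = −ln(0.19)/49.4 = 0.033618.
P(X > 7.894) = e^(−0.033618·7.894) = e^(−0.26538) ≈ 0.7669.

0.7669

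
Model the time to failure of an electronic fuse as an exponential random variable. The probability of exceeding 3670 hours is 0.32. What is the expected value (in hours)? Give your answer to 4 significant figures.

3221

e^(−λ·3670) = 0.32 ⇒ λ = −ln(0.32)/3670 = 0.000310473.
Mean = 1/λ = 3220.9 hours.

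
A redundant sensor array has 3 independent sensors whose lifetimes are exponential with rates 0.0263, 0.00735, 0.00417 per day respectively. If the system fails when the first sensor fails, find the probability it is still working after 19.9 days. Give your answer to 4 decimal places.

The time to first failure is exponential with rate Σλ = 0.0263 + 0.00735 + 0.00417 = 0.03782.
P(min > 19.9) = e^(−0.03782·19.9) = e^(−0.75262) ≈ 0.4711.

0.4711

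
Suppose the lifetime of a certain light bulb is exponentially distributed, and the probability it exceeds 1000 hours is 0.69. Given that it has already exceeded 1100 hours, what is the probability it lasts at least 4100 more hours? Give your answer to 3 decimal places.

From e^(−λ·1000) = 0.69, λ = −ln(0.69)/1000 = 0.000371064.
Memoryless: P(X > 1100+4100 | X > 1100) = P(X > 4100) = e^(−0.000371064·4100) ≈ 0.218.

0.218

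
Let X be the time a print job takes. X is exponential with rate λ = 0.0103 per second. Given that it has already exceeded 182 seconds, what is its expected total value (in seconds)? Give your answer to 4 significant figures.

By memorylessness, E[X | X > 182] = 182 + 1/λ = 182 + 97.0874 = 279.087 seconds.

279.1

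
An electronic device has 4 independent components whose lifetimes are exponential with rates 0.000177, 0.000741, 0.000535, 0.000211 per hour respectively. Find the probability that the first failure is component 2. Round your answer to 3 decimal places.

0.445

The time to first failure is exponential with rate Σλ = 0.000177 + 0.000741 + 0.000535 + 0.000211 = 0.001664.
P(component 2 first) = λ_2/Σλ = 0.000741/0.001664 ≈ 0.445.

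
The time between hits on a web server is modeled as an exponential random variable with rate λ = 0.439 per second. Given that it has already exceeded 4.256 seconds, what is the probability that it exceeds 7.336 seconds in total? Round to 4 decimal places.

0.2587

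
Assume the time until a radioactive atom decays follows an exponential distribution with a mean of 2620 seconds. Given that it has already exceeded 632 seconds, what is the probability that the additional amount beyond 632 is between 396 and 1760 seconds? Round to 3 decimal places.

0.349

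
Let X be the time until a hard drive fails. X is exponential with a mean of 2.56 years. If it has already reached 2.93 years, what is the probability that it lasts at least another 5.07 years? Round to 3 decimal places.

0.138

The rate is λ = 1/2.56 = 0.390625 per year.
The exponential is memoryless, so the remaining time is again Exp(λ): the condition X > 2.93 is irrelevant.
P(X > 5.07) = e^(−1.9805) ≈ 0.138.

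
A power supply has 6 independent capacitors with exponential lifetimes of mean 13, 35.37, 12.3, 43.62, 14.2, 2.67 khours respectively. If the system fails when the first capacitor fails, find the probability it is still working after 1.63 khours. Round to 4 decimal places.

The first failure time is exponential with rate Σλ_i = 1/13 + 1/35.37 + 1/12.3 + 1/43.62 + 1/14.2 + 1/2.67 = 0.654376 per khour.
P(min > 1.63) = e^(−0.654376·1.63) = e^(−1.0666) ≈ 0.3442.

0.3442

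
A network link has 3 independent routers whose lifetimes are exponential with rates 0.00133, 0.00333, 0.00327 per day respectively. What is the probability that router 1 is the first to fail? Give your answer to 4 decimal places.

0.1677

The time to first failure is exponential with rate Σλ = 0.00133 + 0.00333 + 0.00327 = 0.00793.
P(router 1 first) = λ_1/Σλ = 0.00133/0.00793 ≈ 0.1677.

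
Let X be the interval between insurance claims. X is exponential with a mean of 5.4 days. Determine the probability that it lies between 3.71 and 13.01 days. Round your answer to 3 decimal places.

0.413

The rate is λ = 1/5.4 = 0.185185 per day.
P(3.71 < X < 13.01) = e^(−λ·3.71) − e^(−λ·13.01) = 0.50306 − 0.08988 ≈ 0.413.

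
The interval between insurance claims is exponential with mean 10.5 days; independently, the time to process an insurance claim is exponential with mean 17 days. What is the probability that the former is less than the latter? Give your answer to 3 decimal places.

λ_1 = 1/10.5 = 0.0952381, λ_2 = 1/17 = 0.0588235.
For independent exponentials, P(the former < the latter) = λ_1/(λ_1+λ_2) = 0.0952381/0.154062 ≈ 0.618.

0.618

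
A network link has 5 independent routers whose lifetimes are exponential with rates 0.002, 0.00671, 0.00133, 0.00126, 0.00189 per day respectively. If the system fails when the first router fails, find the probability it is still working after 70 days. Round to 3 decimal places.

0.397

The time to first failure is exponential with rate Σλ = 0.002 + 0.00671 + 0.00133 + 0.00126 + 0.00189 = 0.01319.
P(min > 70) = e^(−0.01319·70) = e^(−0.9233) ≈ 0.397.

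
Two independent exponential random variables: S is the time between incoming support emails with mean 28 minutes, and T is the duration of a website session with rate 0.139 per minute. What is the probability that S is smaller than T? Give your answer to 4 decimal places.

0.2044

λ_1 = 1/28 = 0.0357143, λ_2 = 0.139.
For independent exponentials, P(S < T) = λ_1/(λ_1+λ_2) = 0.0357143/0.174714 ≈ 0.2044.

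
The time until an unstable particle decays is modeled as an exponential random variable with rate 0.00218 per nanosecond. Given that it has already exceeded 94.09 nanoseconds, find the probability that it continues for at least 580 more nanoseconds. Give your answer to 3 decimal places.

By the memoryless property, P(X > 94.09+580 | X > 94.09) = P(X > 580).
P(X > 580) = e^(−1.2644) ≈ 0.282.

0.282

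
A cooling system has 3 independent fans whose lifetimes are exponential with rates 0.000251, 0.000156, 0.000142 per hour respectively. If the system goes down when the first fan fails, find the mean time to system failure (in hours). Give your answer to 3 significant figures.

1820

The time to first failure is exponential with rate Σλ = 0.000251 + 0.000156 + 0.000142 = 0.000549.
E[min] = 1/Σλ = 1/0.000549 = 1821.49 hours.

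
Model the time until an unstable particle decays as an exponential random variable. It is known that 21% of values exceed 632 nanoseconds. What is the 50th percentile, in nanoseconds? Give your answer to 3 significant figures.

281

e^(−λ·632) = 0.21 ⇒ λ = −ln(0.21)/632 = 0.00246938.
50th percentile: 1 − e^(−λt) = 0.5, t = −ln(0.5)/λ = 280.697 nanoseconds.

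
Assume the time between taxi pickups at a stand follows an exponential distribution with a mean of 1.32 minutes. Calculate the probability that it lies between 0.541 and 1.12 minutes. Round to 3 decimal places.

The rate is λ = 1/1.32 = 0.757576 per minute.
P(0.541 < X < 1.12) = e^(−λ·0.541) − e^(−λ·1.12) = 0.66375 − 0.42806 ≈ 0.236.

0.236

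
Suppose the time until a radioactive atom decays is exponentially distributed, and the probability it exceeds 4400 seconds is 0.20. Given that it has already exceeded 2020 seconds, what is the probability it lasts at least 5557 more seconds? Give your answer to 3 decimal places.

From e^(−λ·4400) = 0.20, λ = −ln(0.20)/4400 = 0.000365781.
Memoryless: P(X > 2020+5557 | X > 2020) = P(X > 5557) = e^(−0.000365781·5557) ≈ 0.131.

0.131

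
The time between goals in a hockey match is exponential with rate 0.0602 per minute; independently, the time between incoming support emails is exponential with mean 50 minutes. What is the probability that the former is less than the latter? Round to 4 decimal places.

0.7506

λ_1 = 0.0602, λ_2 = 1/50 = 0.02.
For independent exponentials, P(the former < the latter) = λ_1/(λ_1+λ_2) = 0.0602/0.0802 ≈ 0.7506.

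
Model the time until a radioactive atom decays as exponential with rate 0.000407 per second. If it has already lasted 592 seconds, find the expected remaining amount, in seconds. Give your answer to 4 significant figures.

2457

By memorylessness, the remaining amount past any threshold is again Exp(λ) with mean 1/λ = 2457 seconds.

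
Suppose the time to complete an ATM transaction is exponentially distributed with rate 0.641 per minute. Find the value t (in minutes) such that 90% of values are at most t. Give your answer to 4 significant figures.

3.592

Set 1 − e^(−λt) = 0.9, so t = −ln(0.1)/λ = 2.3026/0.641 ≈ 3.59218 minutes.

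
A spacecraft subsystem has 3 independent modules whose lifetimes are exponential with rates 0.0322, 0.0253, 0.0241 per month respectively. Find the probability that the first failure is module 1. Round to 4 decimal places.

0.3946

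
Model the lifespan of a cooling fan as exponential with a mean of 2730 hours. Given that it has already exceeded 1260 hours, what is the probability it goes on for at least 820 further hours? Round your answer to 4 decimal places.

The rate is λ = 1/2730 = 0.0003663 per hour.
By the memoryless property, P(X > 1260+820 | X > 1260) = P(X > 820).
P(X > 820) = e^(−0.30037) ≈ 0.7405.

0.7405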